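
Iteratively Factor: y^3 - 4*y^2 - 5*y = (y - 5)*(y^2 + y) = y*(y - 5)*(y + 1)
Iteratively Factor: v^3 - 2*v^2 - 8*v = (v - 4)*(v^2 + 2*v) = (v - 4)*(v + 2)*(v)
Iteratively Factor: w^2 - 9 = (w - 3)*(w + 3)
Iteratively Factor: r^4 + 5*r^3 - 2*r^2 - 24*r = (r)*(r^3 + 5*r^2 - 2*r - 24) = r*(r - 2)*(r^2 + 7*r + 12) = r*(r - 2)*(r + 4)*(r + 3)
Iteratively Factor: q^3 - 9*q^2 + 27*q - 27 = (q - 3)*(q^2 - 6*q + 9) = (q - 3)^2*(q - 3)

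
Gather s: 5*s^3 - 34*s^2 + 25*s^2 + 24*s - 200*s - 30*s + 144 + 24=5*s^3 - 9*s^2 - 206*s + 168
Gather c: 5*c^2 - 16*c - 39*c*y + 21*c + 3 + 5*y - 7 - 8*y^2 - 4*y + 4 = 5*c^2 + c*(5 - 39*y) - 8*y^2 + y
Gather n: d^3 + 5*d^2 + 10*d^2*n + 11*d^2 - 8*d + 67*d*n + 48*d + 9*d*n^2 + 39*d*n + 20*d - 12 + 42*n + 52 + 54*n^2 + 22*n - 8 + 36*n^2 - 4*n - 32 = d^3 + 16*d^2 + 60*d + n^2*(9*d + 90) + n*(10*d^2 + 106*d + 60)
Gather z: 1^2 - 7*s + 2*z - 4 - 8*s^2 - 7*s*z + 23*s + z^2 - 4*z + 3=-8*s^2 + 16*s + z^2 + z*(-7*s - 2)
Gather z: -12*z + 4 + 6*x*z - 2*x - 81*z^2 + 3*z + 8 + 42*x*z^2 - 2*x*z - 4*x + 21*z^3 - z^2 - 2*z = -6*x + 21*z^3 + z^2*(42*x - 82) + z*(4*x - 11) + 12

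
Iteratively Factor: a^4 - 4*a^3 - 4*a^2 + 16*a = (a - 4)*(a^3 - 4*a) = (a - 4)*(a + 2)*(a^2 - 2*a) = (a - 4)*(a - 2)*(a + 2)*(a)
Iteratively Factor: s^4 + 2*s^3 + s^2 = (s + 1)*(s^3 + s^2) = s*(s + 1)*(s^2 + s) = s^2*(s + 1)*(s + 1)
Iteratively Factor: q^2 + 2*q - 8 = (q + 4)*(q - 2)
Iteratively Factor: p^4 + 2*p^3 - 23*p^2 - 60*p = (p)*(p^3 + 2*p^2 - 23*p - 60) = p*(p - 5)*(p^2 + 7*p + 12) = p*(p - 5)*(p + 3)*(p + 4)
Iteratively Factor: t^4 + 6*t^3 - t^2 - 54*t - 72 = (t + 2)*(t^3 + 4*t^2 - 9*t - 36) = (t + 2)*(t + 3)*(t^2 + t - 12) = (t - 3)*(t + 2)*(t + 3)*(t + 4)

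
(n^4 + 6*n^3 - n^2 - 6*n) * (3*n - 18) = 3*n^5 - 111*n^3 + 108*n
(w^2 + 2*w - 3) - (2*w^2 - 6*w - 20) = -w^2 + 8*w + 17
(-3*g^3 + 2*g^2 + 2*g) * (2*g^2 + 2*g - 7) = -6*g^5 - 2*g^4 + 29*g^3 - 10*g^2 - 14*g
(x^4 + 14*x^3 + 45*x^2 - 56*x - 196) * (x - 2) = x^5 + 12*x^4 + 17*x^3 - 146*x^2 - 84*x + 392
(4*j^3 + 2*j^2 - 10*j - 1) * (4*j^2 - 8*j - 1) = 16*j^5 - 24*j^4 - 60*j^3 + 74*j^2 + 18*j + 1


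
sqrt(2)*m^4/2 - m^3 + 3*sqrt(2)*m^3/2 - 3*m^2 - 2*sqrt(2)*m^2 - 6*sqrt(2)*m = m*(m + 3)*(m - 2*sqrt(2))*(sqrt(2)*m/2 + 1)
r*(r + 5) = r^2 + 5*r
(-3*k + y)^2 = 9*k^2 - 6*k*y + y^2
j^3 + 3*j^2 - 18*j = j*(j - 3)*(j + 6)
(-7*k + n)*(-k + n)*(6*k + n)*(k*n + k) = 42*k^4*n + 42*k^4 - 41*k^3*n^2 - 41*k^3*n - 2*k^2*n^3 - 2*k^2*n^2 + k*n^4 + k*n^3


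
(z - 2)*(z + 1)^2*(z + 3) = z^4 + 3*z^3 - 3*z^2 - 11*z - 6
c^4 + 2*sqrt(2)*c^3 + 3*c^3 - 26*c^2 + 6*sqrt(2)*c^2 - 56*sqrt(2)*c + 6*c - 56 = (c - 4)*(c + 7)*(c + sqrt(2))^2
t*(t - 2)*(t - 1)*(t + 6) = t^4 + 3*t^3 - 16*t^2 + 12*t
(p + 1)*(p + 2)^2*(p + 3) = p^4 + 8*p^3 + 23*p^2 + 28*p + 12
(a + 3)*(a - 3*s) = a^2 - 3*a*s + 3*a - 9*s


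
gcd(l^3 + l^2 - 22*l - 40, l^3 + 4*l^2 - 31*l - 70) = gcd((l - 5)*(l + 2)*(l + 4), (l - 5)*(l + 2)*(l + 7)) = l^2 - 3*l - 10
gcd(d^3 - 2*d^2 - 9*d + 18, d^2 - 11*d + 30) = 1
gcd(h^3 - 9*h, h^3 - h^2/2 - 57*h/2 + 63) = h - 3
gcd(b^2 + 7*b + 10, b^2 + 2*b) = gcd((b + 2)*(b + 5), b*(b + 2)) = b + 2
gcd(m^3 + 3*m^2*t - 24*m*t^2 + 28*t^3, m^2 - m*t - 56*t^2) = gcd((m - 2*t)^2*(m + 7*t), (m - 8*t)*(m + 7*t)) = m + 7*t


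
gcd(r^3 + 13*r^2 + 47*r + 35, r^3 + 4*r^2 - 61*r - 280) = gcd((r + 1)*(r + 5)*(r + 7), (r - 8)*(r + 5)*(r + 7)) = r^2 + 12*r + 35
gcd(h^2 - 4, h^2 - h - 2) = h - 2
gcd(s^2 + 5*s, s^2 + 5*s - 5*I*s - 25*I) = s + 5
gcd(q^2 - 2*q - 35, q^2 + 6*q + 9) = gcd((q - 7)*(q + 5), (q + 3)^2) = 1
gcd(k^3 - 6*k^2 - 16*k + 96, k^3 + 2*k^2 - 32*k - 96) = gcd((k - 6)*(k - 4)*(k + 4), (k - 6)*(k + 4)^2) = k^2 - 2*k - 24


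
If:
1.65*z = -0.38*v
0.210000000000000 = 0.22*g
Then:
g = 0.95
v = -4.34210526315789*z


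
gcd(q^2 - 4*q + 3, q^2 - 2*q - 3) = q - 3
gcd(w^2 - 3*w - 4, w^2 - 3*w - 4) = w^2 - 3*w - 4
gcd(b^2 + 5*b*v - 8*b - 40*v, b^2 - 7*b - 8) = b - 8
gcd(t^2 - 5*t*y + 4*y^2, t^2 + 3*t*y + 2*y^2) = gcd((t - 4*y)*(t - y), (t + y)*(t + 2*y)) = 1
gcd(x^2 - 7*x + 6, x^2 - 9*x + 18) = x - 6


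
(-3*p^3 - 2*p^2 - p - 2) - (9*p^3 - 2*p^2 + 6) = -12*p^3 - p - 8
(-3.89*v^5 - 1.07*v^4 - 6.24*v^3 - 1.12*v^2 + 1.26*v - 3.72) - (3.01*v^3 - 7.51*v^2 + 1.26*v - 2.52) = -3.89*v^5 - 1.07*v^4 - 9.25*v^3 + 6.39*v^2 - 1.2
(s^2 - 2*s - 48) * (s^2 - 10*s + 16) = s^4 - 12*s^3 - 12*s^2 + 448*s - 768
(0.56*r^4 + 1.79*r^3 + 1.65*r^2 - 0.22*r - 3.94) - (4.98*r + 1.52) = 0.56*r^4 + 1.79*r^3 + 1.65*r^2 - 5.2*r - 5.46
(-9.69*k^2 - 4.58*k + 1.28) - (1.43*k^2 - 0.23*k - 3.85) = -11.12*k^2 - 4.35*k + 5.13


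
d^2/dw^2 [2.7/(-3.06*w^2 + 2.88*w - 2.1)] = (50.56344*w^2 - 47.58912*w - 2.7*(6.12*w - 2.88)*(12.24*w - 5.76) + 34.7004)/(3.06*w^2 - 2.88*w + 2.1)^3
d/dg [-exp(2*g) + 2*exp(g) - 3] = 2*(1 - exp(g))*exp(g)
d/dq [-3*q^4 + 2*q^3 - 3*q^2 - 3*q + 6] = -12*q^3 + 6*q^2 - 6*q - 3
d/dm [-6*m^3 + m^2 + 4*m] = -18*m^2 + 2*m + 4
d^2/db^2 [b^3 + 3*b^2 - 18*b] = 6*b + 6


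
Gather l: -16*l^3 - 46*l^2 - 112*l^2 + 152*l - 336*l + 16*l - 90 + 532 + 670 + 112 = -16*l^3 - 158*l^2 - 168*l + 1224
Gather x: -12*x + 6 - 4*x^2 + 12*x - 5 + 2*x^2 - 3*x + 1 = -2*x^2 - 3*x + 2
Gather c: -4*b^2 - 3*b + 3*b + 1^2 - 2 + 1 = -4*b^2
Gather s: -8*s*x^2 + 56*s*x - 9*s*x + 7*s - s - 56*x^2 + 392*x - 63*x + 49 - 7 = s*(-8*x^2 + 47*x + 6) - 56*x^2 + 329*x + 42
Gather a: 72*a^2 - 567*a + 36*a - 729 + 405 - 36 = 72*a^2 - 531*a - 360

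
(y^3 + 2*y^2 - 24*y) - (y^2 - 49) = y^3 + y^2 - 24*y + 49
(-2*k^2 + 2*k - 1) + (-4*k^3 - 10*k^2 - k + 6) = -4*k^3 - 12*k^2 + k + 5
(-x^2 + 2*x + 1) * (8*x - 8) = -8*x^3 + 24*x^2 - 8*x - 8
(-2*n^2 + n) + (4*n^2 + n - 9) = 2*n^2 + 2*n - 9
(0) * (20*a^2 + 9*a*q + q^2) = 0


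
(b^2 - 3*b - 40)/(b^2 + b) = (b^2 - 3*b - 40)/(b*(b + 1))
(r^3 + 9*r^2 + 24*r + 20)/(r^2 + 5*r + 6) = (r^2 + 7*r + 10)/(r + 3)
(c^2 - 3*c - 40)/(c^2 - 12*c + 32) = (c + 5)/(c - 4)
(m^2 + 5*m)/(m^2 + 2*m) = (m + 5)/(m + 2)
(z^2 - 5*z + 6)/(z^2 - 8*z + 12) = (z - 3)/(z - 6)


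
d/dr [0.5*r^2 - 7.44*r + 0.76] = 1.0*r - 7.44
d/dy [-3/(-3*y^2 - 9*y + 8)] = 9*(-2*y - 3)/(3*y^2 + 9*y - 8)^2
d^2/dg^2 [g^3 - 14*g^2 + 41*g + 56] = 6*g - 28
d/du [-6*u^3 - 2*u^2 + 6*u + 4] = -18*u^2 - 4*u + 6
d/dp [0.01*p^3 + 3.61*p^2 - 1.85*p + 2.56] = 0.03*p^2 + 7.22*p - 1.85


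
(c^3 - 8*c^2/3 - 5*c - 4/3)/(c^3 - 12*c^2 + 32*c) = (3*c^2 + 4*c + 1)/(3*c*(c - 8))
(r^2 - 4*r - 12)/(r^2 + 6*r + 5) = (r^2 - 4*r - 12)/(r^2 + 6*r + 5)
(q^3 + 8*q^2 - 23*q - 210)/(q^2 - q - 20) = (q^2 + 13*q + 42)/(q + 4)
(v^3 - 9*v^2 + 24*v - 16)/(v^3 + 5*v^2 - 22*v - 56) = (v^2 - 5*v + 4)/(v^2 + 9*v + 14)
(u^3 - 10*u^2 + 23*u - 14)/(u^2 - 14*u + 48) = (u^3 - 10*u^2 + 23*u - 14)/(u^2 - 14*u + 48)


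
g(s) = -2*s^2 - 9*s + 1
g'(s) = -4*s - 9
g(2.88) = -41.51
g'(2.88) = -20.52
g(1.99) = -24.83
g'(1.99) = -16.96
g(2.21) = -28.66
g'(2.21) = -17.84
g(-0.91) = 7.53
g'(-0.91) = -5.36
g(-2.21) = 11.12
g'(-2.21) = -0.16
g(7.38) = -174.35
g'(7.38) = -38.52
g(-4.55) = 0.55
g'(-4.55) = 9.20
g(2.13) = -27.24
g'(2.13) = -17.52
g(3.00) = -44.00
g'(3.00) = -21.00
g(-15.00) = -314.00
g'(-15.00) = 51.00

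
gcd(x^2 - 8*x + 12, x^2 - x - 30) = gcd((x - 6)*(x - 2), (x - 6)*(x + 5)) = x - 6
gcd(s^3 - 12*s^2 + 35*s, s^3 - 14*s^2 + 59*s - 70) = s^2 - 12*s + 35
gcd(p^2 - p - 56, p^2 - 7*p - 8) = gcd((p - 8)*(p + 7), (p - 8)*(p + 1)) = p - 8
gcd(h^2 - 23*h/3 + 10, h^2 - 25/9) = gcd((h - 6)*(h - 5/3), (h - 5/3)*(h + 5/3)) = h - 5/3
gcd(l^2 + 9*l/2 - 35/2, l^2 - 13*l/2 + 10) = l - 5/2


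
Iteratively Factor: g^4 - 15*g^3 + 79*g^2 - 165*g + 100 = (g - 5)*(g^3 - 10*g^2 + 29*g - 20) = (g - 5)*(g - 4)*(g^2 - 6*g + 5) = (g - 5)^2*(g - 4)*(g - 1)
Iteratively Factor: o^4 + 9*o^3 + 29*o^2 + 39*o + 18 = (o + 3)*(o^3 + 6*o^2 + 11*o + 6) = (o + 2)*(o + 3)*(o^2 + 4*o + 3) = (o + 1)*(o + 2)*(o + 3)*(o + 3)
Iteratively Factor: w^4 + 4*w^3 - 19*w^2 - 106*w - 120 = (w + 4)*(w^3 - 19*w - 30) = (w - 5)*(w + 4)*(w^2 + 5*w + 6) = (w - 5)*(w + 3)*(w + 4)*(w + 2)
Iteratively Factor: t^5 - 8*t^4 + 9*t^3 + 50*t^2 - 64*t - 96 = (t - 3)*(t^4 - 5*t^3 - 6*t^2 + 32*t + 32) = (t - 4)*(t - 3)*(t^3 - t^2 - 10*t - 8) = (t - 4)^2*(t - 3)*(t^2 + 3*t + 2) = (t - 4)^2*(t - 3)*(t + 2)*(t + 1)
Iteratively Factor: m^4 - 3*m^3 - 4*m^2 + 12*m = (m)*(m^3 - 3*m^2 - 4*m + 12) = m*(m - 3)*(m^2 - 4) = m*(m - 3)*(m + 2)*(m - 2)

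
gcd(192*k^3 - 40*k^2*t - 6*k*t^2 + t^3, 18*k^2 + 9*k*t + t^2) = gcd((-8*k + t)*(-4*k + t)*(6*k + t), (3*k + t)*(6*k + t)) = 6*k + t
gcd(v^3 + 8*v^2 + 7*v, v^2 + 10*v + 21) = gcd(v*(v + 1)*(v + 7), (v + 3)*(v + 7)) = v + 7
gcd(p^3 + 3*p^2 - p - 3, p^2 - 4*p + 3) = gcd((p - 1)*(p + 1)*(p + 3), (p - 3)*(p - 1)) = p - 1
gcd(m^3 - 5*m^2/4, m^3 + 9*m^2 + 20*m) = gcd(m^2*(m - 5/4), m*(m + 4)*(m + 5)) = m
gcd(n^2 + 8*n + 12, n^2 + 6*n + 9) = 1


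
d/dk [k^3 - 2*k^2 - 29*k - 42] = 3*k^2 - 4*k - 29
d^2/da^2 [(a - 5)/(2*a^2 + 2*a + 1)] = 4*((4 - 3*a)*(2*a^2 + 2*a + 1) + 2*(a - 5)*(2*a + 1)^2)/(2*a^2 + 2*a + 1)^3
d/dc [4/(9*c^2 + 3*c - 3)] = 4*(-6*c - 1)/(3*(3*c^2 + c - 1)^2)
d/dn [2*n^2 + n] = 4*n + 1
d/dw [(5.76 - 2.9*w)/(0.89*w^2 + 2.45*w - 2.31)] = (2.581*w^2 - 10.2528*w - 7.413)/(0.7921*w^4 + 4.361*w^3 + 1.8907*w^2 - 11.319*w + 5.3361)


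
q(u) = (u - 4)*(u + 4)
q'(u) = 2*u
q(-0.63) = -15.60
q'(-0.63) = -1.26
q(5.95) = 19.40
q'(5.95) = 11.90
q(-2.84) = -7.93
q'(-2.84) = -5.68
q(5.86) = 18.34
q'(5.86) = 11.72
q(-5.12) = 10.21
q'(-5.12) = -10.24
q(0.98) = -15.04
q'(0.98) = 1.96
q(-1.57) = -13.54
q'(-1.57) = -3.14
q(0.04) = -16.00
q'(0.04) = 0.08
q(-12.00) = 128.00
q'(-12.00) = -24.00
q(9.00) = 65.00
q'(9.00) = 18.00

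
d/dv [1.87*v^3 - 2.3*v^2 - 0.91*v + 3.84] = 5.61*v^2 - 4.6*v - 0.91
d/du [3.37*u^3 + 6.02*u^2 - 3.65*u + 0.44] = 10.11*u^2 + 12.04*u - 3.65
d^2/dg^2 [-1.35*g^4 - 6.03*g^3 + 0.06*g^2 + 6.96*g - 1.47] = -16.2*g^2 - 36.18*g + 0.12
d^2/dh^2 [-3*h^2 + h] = -6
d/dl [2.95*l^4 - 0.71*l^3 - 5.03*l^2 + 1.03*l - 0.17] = 11.8*l^3 - 2.13*l^2 - 10.06*l + 1.03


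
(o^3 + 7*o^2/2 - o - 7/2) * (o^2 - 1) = o^5 + 7*o^4/2 - 2*o^3 - 7*o^2 + o + 7/2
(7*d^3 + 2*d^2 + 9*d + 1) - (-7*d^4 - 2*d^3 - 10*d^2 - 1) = 7*d^4 + 9*d^3 + 12*d^2 + 9*d + 2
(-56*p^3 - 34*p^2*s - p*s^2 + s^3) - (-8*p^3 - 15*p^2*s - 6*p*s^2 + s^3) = -48*p^3 - 19*p^2*s + 5*p*s^2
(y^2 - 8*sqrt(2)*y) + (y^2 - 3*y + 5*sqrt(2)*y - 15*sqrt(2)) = 2*y^2 - 3*sqrt(2)*y - 3*y - 15*sqrt(2)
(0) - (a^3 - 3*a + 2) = -a^3 + 3*a - 2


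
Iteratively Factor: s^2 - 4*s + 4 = (s - 2)*(s - 2)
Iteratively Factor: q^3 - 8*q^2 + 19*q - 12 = (q - 1)*(q^2 - 7*q + 12) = (q - 4)*(q - 1)*(q - 3)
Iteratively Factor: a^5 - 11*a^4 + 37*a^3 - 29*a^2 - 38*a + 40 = (a - 2)*(a^4 - 9*a^3 + 19*a^2 + 9*a - 20) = (a - 4)*(a - 2)*(a^3 - 5*a^2 - a + 5) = (a - 4)*(a - 2)*(a - 1)*(a^2 - 4*a - 5) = (a - 5)*(a - 4)*(a - 2)*(a - 1)*(a + 1)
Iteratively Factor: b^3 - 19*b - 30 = (b + 3)*(b^2 - 3*b - 10) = (b + 2)*(b + 3)*(b - 5)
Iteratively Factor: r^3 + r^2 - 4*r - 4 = (r + 2)*(r^2 - r - 2) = (r - 2)*(r + 2)*(r + 1)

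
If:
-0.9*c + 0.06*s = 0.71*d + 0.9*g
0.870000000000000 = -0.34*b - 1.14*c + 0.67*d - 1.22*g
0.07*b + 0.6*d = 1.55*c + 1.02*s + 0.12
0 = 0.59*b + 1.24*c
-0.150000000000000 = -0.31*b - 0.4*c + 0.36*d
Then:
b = 18.03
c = -8.58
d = 5.58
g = 5.34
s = 17.44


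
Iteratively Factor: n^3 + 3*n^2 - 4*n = (n - 1)*(n^2 + 4*n) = (n - 1)*(n + 4)*(n)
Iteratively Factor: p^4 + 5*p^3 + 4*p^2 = (p + 4)*(p^3 + p^2) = p*(p + 4)*(p^2 + p) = p*(p + 1)*(p + 4)*(p)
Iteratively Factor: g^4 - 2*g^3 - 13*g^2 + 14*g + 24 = (g + 3)*(g^3 - 5*g^2 + 2*g + 8) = (g - 2)*(g + 3)*(g^2 - 3*g - 4) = (g - 4)*(g - 2)*(g + 3)*(g + 1)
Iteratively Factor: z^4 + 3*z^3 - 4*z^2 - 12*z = (z + 3)*(z^3 - 4*z) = (z - 2)*(z + 3)*(z^2 + 2*z) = (z - 2)*(z + 2)*(z + 3)*(z)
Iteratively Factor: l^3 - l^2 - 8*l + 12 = (l - 2)*(l^2 + l - 6) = (l - 2)*(l + 3)*(l - 2)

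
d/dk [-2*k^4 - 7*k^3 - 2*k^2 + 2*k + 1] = -8*k^3 - 21*k^2 - 4*k + 2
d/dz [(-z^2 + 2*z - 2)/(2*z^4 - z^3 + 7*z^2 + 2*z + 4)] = (4*z^5 - 13*z^4 + 20*z^3 - 22*z^2 + 20*z + 12)/(4*z^8 - 4*z^7 + 29*z^6 - 6*z^5 + 61*z^4 + 20*z^3 + 60*z^2 + 16*z + 16)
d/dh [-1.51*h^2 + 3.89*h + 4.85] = 3.89 - 3.02*h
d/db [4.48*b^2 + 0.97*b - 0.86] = 8.96*b + 0.97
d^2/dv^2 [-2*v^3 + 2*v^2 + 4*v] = 4 - 12*v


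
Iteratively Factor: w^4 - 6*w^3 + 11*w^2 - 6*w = (w - 3)*(w^3 - 3*w^2 + 2*w) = w*(w - 3)*(w^2 - 3*w + 2) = w*(w - 3)*(w - 1)*(w - 2)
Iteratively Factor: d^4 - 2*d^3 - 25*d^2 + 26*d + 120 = (d + 2)*(d^3 - 4*d^2 - 17*d + 60) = (d + 2)*(d + 4)*(d^2 - 8*d + 15) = (d - 5)*(d + 2)*(d + 4)*(d - 3)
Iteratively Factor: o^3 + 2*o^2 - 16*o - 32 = (o + 4)*(o^2 - 2*o - 8) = (o - 4)*(o + 4)*(o + 2)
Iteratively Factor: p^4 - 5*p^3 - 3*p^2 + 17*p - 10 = (p - 1)*(p^3 - 4*p^2 - 7*p + 10) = (p - 1)*(p + 2)*(p^2 - 6*p + 5) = (p - 1)^2*(p + 2)*(p - 5)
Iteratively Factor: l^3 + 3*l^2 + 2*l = (l + 2)*(l^2 + l) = (l + 1)*(l + 2)*(l)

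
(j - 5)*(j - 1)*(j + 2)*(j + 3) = j^4 - j^3 - 19*j^2 - 11*j + 30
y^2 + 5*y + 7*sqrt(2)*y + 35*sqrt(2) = (y + 5)*(y + 7*sqrt(2))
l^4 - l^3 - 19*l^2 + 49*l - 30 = (l - 3)*(l - 2)*(l - 1)*(l + 5)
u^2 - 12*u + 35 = (u - 7)*(u - 5)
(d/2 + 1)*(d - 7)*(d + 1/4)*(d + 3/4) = d^4/2 - 2*d^3 - 301*d^2/32 - 239*d/32 - 21/16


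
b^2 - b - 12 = (b - 4)*(b + 3)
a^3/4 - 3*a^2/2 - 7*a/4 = a*(a/4 + 1/4)*(a - 7)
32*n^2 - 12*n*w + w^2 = (-8*n + w)*(-4*n + w)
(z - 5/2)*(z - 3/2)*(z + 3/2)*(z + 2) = z^4 - z^3/2 - 29*z^2/4 + 9*z/8 + 45/4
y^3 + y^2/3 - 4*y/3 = y*(y - 1)*(y + 4/3)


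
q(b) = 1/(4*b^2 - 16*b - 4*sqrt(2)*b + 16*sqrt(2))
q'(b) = (-8*b + 4*sqrt(2) + 16)/(4*b^2 - 16*b - 4*sqrt(2)*b + 16*sqrt(2))^2 = (-2*b + sqrt(2) + 4)/(4*(b^2 - 4*b - sqrt(2)*b + 4*sqrt(2))^2)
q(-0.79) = 0.02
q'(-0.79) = 0.02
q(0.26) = 0.06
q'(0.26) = 0.07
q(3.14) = -0.17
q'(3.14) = -0.10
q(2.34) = -0.16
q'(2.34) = 0.08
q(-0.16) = 0.04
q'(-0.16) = 0.03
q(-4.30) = 0.01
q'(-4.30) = 0.00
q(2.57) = -0.15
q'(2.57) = 0.03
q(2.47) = -0.15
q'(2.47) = 0.05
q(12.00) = 0.00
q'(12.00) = 0.00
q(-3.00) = 0.01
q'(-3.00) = 0.00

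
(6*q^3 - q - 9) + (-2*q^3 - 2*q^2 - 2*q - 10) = 4*q^3 - 2*q^2 - 3*q - 19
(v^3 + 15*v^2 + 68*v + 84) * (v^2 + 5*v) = v^5 + 20*v^4 + 143*v^3 + 424*v^2 + 420*v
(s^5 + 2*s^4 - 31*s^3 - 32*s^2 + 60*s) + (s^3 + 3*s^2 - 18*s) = s^5 + 2*s^4 - 30*s^3 - 29*s^2 + 42*s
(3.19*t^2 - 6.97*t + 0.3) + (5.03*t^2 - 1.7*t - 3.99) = 8.22*t^2 - 8.67*t - 3.69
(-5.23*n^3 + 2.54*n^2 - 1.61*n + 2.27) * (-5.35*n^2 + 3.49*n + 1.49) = 27.9805*n^5 - 31.8417*n^4 + 9.6854*n^3 - 13.9788*n^2 + 5.5234*n + 3.3823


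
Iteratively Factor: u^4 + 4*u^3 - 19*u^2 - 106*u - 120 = (u + 3)*(u^3 + u^2 - 22*u - 40) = (u - 5)*(u + 3)*(u^2 + 6*u + 8) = (u - 5)*(u + 2)*(u + 3)*(u + 4)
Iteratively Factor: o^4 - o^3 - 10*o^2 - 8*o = (o)*(o^3 - o^2 - 10*o - 8) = o*(o + 1)*(o^2 - 2*o - 8) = o*(o - 4)*(o + 1)*(o + 2)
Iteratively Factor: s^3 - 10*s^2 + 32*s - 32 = (s - 4)*(s^2 - 6*s + 8) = (s - 4)*(s - 2)*(s - 4)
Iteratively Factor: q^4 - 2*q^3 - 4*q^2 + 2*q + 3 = (q - 3)*(q^3 + q^2 - q - 1) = (q - 3)*(q + 1)*(q^2 - 1) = (q - 3)*(q + 1)^2*(q - 1)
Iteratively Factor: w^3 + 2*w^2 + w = (w + 1)*(w^2 + w) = w*(w + 1)*(w + 1)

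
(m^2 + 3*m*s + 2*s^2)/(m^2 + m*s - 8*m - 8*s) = (m + 2*s)/(m - 8)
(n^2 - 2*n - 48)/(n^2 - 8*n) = (n + 6)/n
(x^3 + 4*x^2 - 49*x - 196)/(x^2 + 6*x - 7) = (x^2 - 3*x - 28)/(x - 1)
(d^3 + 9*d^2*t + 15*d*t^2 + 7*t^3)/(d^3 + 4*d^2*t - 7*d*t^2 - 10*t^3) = (-d^2 - 8*d*t - 7*t^2)/(-d^2 - 3*d*t + 10*t^2)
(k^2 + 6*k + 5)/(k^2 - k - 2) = (k + 5)/(k - 2)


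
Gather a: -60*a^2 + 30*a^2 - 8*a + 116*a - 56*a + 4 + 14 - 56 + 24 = -30*a^2 + 52*a - 14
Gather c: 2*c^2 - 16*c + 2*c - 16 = 2*c^2 - 14*c - 16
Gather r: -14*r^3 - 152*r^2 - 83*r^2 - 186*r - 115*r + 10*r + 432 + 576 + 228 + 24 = -14*r^3 - 235*r^2 - 291*r + 1260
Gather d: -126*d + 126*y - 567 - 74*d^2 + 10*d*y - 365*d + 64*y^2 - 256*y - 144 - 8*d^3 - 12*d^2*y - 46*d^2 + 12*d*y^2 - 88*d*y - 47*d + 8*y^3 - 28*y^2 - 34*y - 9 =-8*d^3 + d^2*(-12*y - 120) + d*(12*y^2 - 78*y - 538) + 8*y^3 + 36*y^2 - 164*y - 720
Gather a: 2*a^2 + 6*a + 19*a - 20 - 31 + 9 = 2*a^2 + 25*a - 42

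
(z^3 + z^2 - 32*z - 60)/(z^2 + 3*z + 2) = (z^2 - z - 30)/(z + 1)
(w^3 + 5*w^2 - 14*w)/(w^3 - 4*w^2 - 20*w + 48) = w*(w + 7)/(w^2 - 2*w - 24)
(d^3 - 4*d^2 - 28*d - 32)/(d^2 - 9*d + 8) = (d^2 + 4*d + 4)/(d - 1)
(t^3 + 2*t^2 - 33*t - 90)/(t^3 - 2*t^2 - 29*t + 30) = (t + 3)/(t - 1)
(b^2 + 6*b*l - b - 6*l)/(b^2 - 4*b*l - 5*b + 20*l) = (b^2 + 6*b*l - b - 6*l)/(b^2 - 4*b*l - 5*b + 20*l)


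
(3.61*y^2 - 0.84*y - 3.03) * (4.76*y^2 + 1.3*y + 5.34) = 17.1836*y^4 + 0.6946*y^3 + 3.7626*y^2 - 8.4246*y - 16.1802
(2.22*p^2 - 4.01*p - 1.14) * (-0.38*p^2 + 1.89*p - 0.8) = -0.8436*p^4 + 5.7196*p^3 - 8.9217*p^2 + 1.0534*p + 0.912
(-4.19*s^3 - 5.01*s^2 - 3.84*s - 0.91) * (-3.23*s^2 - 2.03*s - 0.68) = 13.5337*s^5 + 24.688*s^4 + 25.4227*s^3 + 14.1413*s^2 + 4.4585*s + 0.6188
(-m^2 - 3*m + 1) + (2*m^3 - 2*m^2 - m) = 2*m^3 - 3*m^2 - 4*m + 1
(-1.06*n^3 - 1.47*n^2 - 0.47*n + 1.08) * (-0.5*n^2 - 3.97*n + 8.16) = 0.53*n^5 + 4.9432*n^4 - 2.5787*n^3 - 10.6693*n^2 - 8.1228*n + 8.8128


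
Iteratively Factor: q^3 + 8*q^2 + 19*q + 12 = (q + 4)*(q^2 + 4*q + 3) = (q + 3)*(q + 4)*(q + 1)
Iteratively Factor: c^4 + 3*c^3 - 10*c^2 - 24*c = (c - 3)*(c^3 + 6*c^2 + 8*c) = (c - 3)*(c + 2)*(c^2 + 4*c) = (c - 3)*(c + 2)*(c + 4)*(c)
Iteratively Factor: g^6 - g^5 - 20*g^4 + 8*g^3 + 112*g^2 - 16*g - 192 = (g - 2)*(g^5 + g^4 - 18*g^3 - 28*g^2 + 56*g + 96) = (g - 2)*(g + 2)*(g^4 - g^3 - 16*g^2 + 4*g + 48) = (g - 2)*(g + 2)*(g + 3)*(g^3 - 4*g^2 - 4*g + 16) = (g - 4)*(g - 2)*(g + 2)*(g + 3)*(g^2 - 4) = (g - 4)*(g - 2)*(g + 2)^2*(g + 3)*(g - 2)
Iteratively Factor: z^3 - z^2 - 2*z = (z + 1)*(z^2 - 2*z) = (z - 2)*(z + 1)*(z)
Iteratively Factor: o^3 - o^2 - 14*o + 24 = (o - 3)*(o^2 + 2*o - 8) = (o - 3)*(o + 4)*(o - 2)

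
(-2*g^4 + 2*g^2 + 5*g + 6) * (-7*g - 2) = 14*g^5 + 4*g^4 - 14*g^3 - 39*g^2 - 52*g - 12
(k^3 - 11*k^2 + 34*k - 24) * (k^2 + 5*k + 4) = k^5 - 6*k^4 - 17*k^3 + 102*k^2 + 16*k - 96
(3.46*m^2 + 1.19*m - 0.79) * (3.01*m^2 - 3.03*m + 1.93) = 10.4146*m^4 - 6.9019*m^3 + 0.694199999999999*m^2 + 4.6904*m - 1.5247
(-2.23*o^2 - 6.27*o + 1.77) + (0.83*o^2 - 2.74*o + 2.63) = -1.4*o^2 - 9.01*o + 4.4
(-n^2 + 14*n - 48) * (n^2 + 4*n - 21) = -n^4 + 10*n^3 + 29*n^2 - 486*n + 1008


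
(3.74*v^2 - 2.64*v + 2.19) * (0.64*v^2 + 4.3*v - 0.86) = 2.3936*v^4 + 14.3924*v^3 - 13.1668*v^2 + 11.6874*v - 1.8834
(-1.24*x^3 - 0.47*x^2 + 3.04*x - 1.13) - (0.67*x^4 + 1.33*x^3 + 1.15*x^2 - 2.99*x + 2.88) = -0.67*x^4 - 2.57*x^3 - 1.62*x^2 + 6.03*x - 4.01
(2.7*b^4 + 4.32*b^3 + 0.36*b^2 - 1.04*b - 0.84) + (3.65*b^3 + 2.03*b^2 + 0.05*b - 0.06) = 2.7*b^4 + 7.97*b^3 + 2.39*b^2 - 0.99*b - 0.9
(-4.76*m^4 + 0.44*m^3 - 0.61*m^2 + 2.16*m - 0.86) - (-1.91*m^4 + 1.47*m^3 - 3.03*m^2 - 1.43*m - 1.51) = -2.85*m^4 - 1.03*m^3 + 2.42*m^2 + 3.59*m + 0.65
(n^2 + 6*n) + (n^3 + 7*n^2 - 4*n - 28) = n^3 + 8*n^2 + 2*n - 28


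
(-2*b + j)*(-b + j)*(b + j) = 2*b^3 - b^2*j - 2*b*j^2 + j^3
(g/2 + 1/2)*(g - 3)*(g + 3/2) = g^3/2 - g^2/4 - 3*g - 9/4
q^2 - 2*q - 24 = (q - 6)*(q + 4)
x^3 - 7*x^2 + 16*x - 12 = (x - 3)*(x - 2)^2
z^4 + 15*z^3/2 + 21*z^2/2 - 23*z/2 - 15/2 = (z - 1)*(z + 1/2)*(z + 3)*(z + 5)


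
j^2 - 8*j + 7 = (j - 7)*(j - 1)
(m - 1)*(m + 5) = m^2 + 4*m - 5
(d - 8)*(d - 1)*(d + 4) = d^3 - 5*d^2 - 28*d + 32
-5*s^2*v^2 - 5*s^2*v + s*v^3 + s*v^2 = v*(-5*s + v)*(s*v + s)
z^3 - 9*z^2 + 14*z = z*(z - 7)*(z - 2)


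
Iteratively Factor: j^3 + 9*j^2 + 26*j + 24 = (j + 2)*(j^2 + 7*j + 12) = (j + 2)*(j + 4)*(j + 3)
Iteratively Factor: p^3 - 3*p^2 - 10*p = (p - 5)*(p^2 + 2*p) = (p - 5)*(p + 2)*(p)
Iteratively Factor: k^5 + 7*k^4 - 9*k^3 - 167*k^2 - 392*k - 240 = (k + 1)*(k^4 + 6*k^3 - 15*k^2 - 152*k - 240) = (k + 1)*(k + 4)*(k^3 + 2*k^2 - 23*k - 60) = (k + 1)*(k + 3)*(k + 4)*(k^2 - k - 20) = (k + 1)*(k + 3)*(k + 4)^2*(k - 5)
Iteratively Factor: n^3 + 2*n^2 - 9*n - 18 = (n - 3)*(n^2 + 5*n + 6) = (n - 3)*(n + 3)*(n + 2)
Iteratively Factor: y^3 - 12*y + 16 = (y - 2)*(y^2 + 2*y - 8) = (y - 2)*(y + 4)*(y - 2)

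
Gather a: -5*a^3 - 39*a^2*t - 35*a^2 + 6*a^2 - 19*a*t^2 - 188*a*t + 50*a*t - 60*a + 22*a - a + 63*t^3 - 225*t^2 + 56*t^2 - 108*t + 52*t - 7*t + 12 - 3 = -5*a^3 + a^2*(-39*t - 29) + a*(-19*t^2 - 138*t - 39) + 63*t^3 - 169*t^2 - 63*t + 9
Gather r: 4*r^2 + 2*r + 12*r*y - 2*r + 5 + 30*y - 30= 4*r^2 + 12*r*y + 30*y - 25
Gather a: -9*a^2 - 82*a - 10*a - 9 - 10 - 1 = -9*a^2 - 92*a - 20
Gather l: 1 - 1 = 0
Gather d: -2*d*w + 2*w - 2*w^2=-2*d*w - 2*w^2 + 2*w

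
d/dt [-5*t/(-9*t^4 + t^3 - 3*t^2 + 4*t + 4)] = 5*(-27*t^4 + 2*t^3 - 3*t^2 - 4)/(81*t^8 - 18*t^7 + 55*t^6 - 78*t^5 - 55*t^4 - 16*t^3 - 8*t^2 + 32*t + 16)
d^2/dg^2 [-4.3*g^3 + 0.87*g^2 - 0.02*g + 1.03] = 1.74 - 25.8*g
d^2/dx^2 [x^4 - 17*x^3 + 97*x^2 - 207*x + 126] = 12*x^2 - 102*x + 194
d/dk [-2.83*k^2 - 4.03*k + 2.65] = -5.66*k - 4.03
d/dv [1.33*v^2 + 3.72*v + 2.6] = 2.66*v + 3.72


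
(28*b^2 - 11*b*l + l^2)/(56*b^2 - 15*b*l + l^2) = (4*b - l)/(8*b - l)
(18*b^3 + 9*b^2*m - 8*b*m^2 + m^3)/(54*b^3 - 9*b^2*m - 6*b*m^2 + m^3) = (b + m)/(3*b + m)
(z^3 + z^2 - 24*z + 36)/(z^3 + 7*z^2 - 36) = (z - 3)/(z + 3)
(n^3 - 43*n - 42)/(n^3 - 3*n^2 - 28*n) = (n^2 + 7*n + 6)/(n*(n + 4))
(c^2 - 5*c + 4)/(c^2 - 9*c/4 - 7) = 4*(c - 1)/(4*c + 7)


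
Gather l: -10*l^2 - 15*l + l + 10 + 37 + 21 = -10*l^2 - 14*l + 68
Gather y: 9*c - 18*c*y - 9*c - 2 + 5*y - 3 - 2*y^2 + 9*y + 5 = -2*y^2 + y*(14 - 18*c)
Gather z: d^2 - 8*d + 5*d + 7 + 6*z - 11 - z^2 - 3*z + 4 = d^2 - 3*d - z^2 + 3*z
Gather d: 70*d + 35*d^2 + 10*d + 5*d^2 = 40*d^2 + 80*d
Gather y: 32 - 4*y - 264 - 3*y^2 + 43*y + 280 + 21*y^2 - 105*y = 18*y^2 - 66*y + 48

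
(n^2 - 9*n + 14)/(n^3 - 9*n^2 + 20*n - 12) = (n - 7)/(n^2 - 7*n + 6)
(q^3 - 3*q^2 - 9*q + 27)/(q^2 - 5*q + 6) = (q^2 - 9)/(q - 2)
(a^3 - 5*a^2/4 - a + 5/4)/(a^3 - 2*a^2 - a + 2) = (a - 5/4)/(a - 2)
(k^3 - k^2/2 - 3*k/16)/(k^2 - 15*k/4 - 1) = k*(4*k - 3)/(4*(k - 4))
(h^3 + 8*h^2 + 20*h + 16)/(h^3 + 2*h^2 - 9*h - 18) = (h^2 + 6*h + 8)/(h^2 - 9)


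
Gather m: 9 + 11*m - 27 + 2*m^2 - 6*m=2*m^2 + 5*m - 18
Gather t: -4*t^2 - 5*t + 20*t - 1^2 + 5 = -4*t^2 + 15*t + 4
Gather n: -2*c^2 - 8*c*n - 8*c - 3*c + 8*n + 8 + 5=-2*c^2 - 11*c + n*(8 - 8*c) + 13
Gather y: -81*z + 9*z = -72*z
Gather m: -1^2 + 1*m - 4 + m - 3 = 2*m - 8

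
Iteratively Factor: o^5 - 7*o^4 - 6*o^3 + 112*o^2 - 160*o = (o + 4)*(o^4 - 11*o^3 + 38*o^2 - 40*o) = (o - 2)*(o + 4)*(o^3 - 9*o^2 + 20*o) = o*(o - 2)*(o + 4)*(o^2 - 9*o + 20) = o*(o - 4)*(o - 2)*(o + 4)*(o - 5)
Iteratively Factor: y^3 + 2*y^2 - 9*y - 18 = (y - 3)*(y^2 + 5*y + 6) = (y - 3)*(y + 2)*(y + 3)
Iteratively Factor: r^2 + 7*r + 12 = (r + 4)*(r + 3)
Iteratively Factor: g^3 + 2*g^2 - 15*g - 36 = (g - 4)*(g^2 + 6*g + 9) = (g - 4)*(g + 3)*(g + 3)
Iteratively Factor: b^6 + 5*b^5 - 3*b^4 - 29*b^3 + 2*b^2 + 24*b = (b + 1)*(b^5 + 4*b^4 - 7*b^3 - 22*b^2 + 24*b) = (b + 1)*(b + 4)*(b^4 - 7*b^2 + 6*b) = (b - 1)*(b + 1)*(b + 4)*(b^3 + b^2 - 6*b) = b*(b - 1)*(b + 1)*(b + 4)*(b^2 + b - 6) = b*(b - 1)*(b + 1)*(b + 3)*(b + 4)*(b - 2)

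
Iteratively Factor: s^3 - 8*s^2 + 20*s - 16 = (s - 4)*(s^2 - 4*s + 4) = (s - 4)*(s - 2)*(s - 2)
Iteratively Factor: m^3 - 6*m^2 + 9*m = (m)*(m^2 - 6*m + 9) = m*(m - 3)*(m - 3)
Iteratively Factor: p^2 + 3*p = (p + 3)*(p)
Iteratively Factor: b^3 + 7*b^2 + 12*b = (b)*(b^2 + 7*b + 12) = b*(b + 4)*(b + 3)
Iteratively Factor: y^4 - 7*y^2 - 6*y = (y + 2)*(y^3 - 2*y^2 - 3*y) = (y - 3)*(y + 2)*(y^2 + y) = (y - 3)*(y + 1)*(y + 2)*(y)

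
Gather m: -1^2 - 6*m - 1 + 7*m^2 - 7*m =7*m^2 - 13*m - 2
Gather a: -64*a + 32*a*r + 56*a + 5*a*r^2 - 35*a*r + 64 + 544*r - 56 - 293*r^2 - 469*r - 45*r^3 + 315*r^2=a*(5*r^2 - 3*r - 8) - 45*r^3 + 22*r^2 + 75*r + 8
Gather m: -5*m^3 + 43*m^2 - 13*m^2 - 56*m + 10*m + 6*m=-5*m^3 + 30*m^2 - 40*m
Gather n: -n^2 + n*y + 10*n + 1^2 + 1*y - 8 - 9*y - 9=-n^2 + n*(y + 10) - 8*y - 16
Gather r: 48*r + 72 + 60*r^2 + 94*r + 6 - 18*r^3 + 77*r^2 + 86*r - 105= -18*r^3 + 137*r^2 + 228*r - 27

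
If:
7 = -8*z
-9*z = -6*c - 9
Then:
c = -45/16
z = -7/8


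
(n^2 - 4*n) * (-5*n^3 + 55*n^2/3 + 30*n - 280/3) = -5*n^5 + 115*n^4/3 - 130*n^3/3 - 640*n^2/3 + 1120*n/3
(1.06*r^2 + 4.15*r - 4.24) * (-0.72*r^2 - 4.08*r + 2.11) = -0.7632*r^4 - 7.3128*r^3 - 11.6426*r^2 + 26.0557*r - 8.9464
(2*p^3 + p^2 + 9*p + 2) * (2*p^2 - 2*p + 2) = 4*p^5 - 2*p^4 + 20*p^3 - 12*p^2 + 14*p + 4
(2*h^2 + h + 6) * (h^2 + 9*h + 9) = 2*h^4 + 19*h^3 + 33*h^2 + 63*h + 54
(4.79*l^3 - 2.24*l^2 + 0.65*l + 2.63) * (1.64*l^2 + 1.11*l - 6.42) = 7.8556*l^5 + 1.6433*l^4 - 32.1722*l^3 + 19.4155*l^2 - 1.2537*l - 16.8846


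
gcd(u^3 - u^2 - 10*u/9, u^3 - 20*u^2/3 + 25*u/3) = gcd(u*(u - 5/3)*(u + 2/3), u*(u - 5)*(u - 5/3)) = u^2 - 5*u/3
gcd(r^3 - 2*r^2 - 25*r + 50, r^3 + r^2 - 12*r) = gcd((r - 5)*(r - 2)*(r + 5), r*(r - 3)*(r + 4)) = 1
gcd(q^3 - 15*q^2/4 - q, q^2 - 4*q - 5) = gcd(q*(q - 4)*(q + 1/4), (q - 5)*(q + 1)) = 1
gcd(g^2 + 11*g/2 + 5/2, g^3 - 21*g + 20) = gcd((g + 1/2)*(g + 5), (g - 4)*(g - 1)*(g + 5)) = g + 5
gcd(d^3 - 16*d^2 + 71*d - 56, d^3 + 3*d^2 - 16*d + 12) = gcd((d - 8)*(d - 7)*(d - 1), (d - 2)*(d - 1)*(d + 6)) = d - 1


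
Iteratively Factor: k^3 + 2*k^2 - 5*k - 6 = (k - 2)*(k^2 + 4*k + 3) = (k - 2)*(k + 3)*(k + 1)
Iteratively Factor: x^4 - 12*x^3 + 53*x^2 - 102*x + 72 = (x - 3)*(x^3 - 9*x^2 + 26*x - 24) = (x - 4)*(x - 3)*(x^2 - 5*x + 6) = (x - 4)*(x - 3)^2*(x - 2)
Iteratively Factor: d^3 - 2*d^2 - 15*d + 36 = (d + 4)*(d^2 - 6*d + 9) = (d - 3)*(d + 4)*(d - 3)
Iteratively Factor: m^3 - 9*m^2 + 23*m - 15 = (m - 1)*(m^2 - 8*m + 15) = (m - 5)*(m - 1)*(m - 3)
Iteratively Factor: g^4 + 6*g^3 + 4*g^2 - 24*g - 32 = (g + 2)*(g^3 + 4*g^2 - 4*g - 16) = (g + 2)^2*(g^2 + 2*g - 8) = (g + 2)^2*(g + 4)*(g - 2)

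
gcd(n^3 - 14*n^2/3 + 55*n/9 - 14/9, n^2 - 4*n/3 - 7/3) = n - 7/3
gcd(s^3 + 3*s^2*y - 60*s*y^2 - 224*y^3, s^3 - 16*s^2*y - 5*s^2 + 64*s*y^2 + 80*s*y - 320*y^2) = -s + 8*y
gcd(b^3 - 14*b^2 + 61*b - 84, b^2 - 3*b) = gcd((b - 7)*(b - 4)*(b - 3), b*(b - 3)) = b - 3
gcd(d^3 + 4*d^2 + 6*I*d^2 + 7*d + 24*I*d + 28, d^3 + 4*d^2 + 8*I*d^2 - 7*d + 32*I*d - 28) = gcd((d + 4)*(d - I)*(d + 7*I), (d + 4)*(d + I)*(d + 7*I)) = d^2 + d*(4 + 7*I) + 28*I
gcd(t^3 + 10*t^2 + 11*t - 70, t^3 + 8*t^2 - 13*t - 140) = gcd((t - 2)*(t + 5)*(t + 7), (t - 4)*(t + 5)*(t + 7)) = t^2 + 12*t + 35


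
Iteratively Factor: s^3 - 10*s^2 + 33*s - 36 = (s - 4)*(s^2 - 6*s + 9) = (s - 4)*(s - 3)*(s - 3)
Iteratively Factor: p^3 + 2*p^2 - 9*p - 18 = (p - 3)*(p^2 + 5*p + 6) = (p - 3)*(p + 2)*(p + 3)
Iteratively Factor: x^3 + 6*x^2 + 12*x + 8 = (x + 2)*(x^2 + 4*x + 4) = (x + 2)^2*(x + 2)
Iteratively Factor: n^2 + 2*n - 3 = (n - 1)*(n + 3)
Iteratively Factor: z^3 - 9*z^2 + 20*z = (z)*(z^2 - 9*z + 20) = z*(z - 5)*(z - 4)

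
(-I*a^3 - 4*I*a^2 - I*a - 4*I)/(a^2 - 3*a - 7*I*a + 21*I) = I*(-a^3 - 4*a^2 - a - 4)/(a^2 - 3*a - 7*I*a + 21*I)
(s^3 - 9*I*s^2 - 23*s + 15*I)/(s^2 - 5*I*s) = s - 4*I - 3/s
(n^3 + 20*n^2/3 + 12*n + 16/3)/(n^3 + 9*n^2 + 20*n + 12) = (3*n^2 + 14*n + 8)/(3*(n^2 + 7*n + 6))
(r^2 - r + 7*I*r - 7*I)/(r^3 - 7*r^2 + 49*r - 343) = (r - 1)/(r^2 - 7*r*(1 + I) + 49*I)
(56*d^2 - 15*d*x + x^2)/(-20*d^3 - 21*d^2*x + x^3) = (-56*d^2 + 15*d*x - x^2)/(20*d^3 + 21*d^2*x - x^3)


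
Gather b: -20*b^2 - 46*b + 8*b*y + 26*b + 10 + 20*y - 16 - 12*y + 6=-20*b^2 + b*(8*y - 20) + 8*y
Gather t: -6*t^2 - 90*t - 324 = -6*t^2 - 90*t - 324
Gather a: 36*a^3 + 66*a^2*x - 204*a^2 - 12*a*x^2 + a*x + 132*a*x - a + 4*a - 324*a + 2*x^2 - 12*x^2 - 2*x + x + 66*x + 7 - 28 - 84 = 36*a^3 + a^2*(66*x - 204) + a*(-12*x^2 + 133*x - 321) - 10*x^2 + 65*x - 105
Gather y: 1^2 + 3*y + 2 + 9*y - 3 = 12*y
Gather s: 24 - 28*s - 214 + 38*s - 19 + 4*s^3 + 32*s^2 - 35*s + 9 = 4*s^3 + 32*s^2 - 25*s - 200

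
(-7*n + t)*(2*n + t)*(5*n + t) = -70*n^3 - 39*n^2*t + t^3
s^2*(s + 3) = s^3 + 3*s^2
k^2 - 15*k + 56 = (k - 8)*(k - 7)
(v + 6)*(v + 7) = v^2 + 13*v + 42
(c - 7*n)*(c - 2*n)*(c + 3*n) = c^3 - 6*c^2*n - 13*c*n^2 + 42*n^3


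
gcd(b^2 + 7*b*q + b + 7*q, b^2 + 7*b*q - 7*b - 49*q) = b + 7*q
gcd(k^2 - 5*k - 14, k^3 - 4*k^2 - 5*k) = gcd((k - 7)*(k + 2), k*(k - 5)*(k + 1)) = 1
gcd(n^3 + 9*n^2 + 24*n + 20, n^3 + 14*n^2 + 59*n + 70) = n^2 + 7*n + 10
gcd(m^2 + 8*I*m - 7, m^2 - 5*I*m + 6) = m + I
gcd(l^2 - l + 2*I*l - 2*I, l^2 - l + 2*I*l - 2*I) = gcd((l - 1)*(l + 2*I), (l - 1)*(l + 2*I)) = l^2 + l*(-1 + 2*I) - 2*I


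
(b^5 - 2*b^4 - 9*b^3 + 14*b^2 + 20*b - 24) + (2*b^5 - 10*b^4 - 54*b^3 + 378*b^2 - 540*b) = 3*b^5 - 12*b^4 - 63*b^3 + 392*b^2 - 520*b - 24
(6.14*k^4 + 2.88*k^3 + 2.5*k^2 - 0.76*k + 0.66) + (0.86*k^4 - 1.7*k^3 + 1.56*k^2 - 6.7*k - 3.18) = 7.0*k^4 + 1.18*k^3 + 4.06*k^2 - 7.46*k - 2.52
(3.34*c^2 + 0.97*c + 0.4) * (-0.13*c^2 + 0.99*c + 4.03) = -0.4342*c^4 + 3.1805*c^3 + 14.3685*c^2 + 4.3051*c + 1.612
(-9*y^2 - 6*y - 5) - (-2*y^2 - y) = -7*y^2 - 5*y - 5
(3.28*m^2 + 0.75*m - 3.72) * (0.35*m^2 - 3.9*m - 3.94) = 1.148*m^4 - 12.5295*m^3 - 17.1502*m^2 + 11.553*m + 14.6568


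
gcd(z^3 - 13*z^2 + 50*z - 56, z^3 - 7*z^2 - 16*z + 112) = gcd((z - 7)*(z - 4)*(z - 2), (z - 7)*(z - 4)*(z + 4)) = z^2 - 11*z + 28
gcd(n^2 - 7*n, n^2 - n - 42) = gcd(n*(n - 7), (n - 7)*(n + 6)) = n - 7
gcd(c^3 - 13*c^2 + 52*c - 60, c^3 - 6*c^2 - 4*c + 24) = c^2 - 8*c + 12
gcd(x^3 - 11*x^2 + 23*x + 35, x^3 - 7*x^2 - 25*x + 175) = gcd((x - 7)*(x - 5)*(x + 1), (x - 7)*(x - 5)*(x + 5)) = x^2 - 12*x + 35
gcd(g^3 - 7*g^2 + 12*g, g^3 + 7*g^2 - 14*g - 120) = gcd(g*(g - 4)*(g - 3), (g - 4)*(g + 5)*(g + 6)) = g - 4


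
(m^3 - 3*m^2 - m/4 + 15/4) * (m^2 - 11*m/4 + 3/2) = m^5 - 23*m^4/4 + 19*m^3/2 - m^2/16 - 171*m/16 + 45/8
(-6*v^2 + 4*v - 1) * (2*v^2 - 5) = -12*v^4 + 8*v^3 + 28*v^2 - 20*v + 5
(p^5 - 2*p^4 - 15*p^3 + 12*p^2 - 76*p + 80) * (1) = p^5 - 2*p^4 - 15*p^3 + 12*p^2 - 76*p + 80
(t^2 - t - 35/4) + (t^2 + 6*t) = 2*t^2 + 5*t - 35/4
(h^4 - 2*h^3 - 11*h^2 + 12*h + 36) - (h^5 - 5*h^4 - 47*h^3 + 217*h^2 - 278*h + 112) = -h^5 + 6*h^4 + 45*h^3 - 228*h^2 + 290*h - 76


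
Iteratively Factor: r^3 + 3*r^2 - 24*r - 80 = (r + 4)*(r^2 - r - 20) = (r + 4)^2*(r - 5)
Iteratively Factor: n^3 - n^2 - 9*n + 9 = (n - 1)*(n^2 - 9) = (n - 1)*(n + 3)*(n - 3)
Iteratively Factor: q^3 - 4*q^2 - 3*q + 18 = (q - 3)*(q^2 - q - 6) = (q - 3)^2*(q + 2)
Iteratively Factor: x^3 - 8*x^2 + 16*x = (x - 4)*(x^2 - 4*x) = x*(x - 4)*(x - 4)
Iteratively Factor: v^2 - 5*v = (v - 5)*(v)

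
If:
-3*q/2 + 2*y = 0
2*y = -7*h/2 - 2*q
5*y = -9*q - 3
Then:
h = 4/17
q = -4/17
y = -3/17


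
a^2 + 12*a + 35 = (a + 5)*(a + 7)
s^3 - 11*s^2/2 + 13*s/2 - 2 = (s - 4)*(s - 1)*(s - 1/2)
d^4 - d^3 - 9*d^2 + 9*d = d*(d - 3)*(d - 1)*(d + 3)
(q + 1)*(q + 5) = q^2 + 6*q + 5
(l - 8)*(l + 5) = l^2 - 3*l - 40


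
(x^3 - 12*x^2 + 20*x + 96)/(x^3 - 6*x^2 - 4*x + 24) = (x - 8)/(x - 2)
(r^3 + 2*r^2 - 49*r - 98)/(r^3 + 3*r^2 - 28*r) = (r^2 - 5*r - 14)/(r*(r - 4))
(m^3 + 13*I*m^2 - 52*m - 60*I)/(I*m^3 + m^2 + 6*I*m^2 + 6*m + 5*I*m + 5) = (-I*m^3 + 13*m^2 + 52*I*m - 60)/(m^3 + m^2*(6 - I) + m*(5 - 6*I) - 5*I)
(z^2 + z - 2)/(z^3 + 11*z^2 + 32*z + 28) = (z - 1)/(z^2 + 9*z + 14)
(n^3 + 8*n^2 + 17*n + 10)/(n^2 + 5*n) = n + 3 + 2/n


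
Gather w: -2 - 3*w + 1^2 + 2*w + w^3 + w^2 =w^3 + w^2 - w - 1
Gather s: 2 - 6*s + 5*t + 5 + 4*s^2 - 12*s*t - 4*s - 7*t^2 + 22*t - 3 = 4*s^2 + s*(-12*t - 10) - 7*t^2 + 27*t + 4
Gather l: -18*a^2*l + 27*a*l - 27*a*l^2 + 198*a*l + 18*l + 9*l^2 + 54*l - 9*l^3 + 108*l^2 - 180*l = -9*l^3 + l^2*(117 - 27*a) + l*(-18*a^2 + 225*a - 108)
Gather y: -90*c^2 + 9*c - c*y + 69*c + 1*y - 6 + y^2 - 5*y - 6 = -90*c^2 + 78*c + y^2 + y*(-c - 4) - 12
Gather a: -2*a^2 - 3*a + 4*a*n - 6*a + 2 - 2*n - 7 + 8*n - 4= -2*a^2 + a*(4*n - 9) + 6*n - 9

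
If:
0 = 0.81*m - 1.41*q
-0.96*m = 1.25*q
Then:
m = 0.00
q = 0.00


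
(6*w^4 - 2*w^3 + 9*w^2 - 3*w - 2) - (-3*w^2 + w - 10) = 6*w^4 - 2*w^3 + 12*w^2 - 4*w + 8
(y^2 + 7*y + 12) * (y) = y^3 + 7*y^2 + 12*y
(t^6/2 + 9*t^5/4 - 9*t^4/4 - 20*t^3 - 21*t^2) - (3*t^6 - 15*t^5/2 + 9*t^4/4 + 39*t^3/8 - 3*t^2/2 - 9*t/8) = -5*t^6/2 + 39*t^5/4 - 9*t^4/2 - 199*t^3/8 - 39*t^2/2 + 9*t/8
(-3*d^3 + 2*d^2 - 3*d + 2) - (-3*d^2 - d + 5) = -3*d^3 + 5*d^2 - 2*d - 3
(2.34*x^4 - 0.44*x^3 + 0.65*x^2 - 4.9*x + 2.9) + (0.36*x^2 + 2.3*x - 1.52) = 2.34*x^4 - 0.44*x^3 + 1.01*x^2 - 2.6*x + 1.38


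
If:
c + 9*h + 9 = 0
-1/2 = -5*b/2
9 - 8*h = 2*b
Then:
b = 1/5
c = -747/40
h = 43/40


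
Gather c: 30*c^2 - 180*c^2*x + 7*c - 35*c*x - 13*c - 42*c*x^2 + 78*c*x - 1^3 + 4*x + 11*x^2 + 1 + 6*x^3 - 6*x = c^2*(30 - 180*x) + c*(-42*x^2 + 43*x - 6) + 6*x^3 + 11*x^2 - 2*x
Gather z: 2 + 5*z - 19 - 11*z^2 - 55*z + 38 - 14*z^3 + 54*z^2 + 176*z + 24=-14*z^3 + 43*z^2 + 126*z + 45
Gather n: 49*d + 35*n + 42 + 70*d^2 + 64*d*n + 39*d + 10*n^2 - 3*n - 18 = 70*d^2 + 88*d + 10*n^2 + n*(64*d + 32) + 24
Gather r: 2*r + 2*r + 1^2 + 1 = 4*r + 2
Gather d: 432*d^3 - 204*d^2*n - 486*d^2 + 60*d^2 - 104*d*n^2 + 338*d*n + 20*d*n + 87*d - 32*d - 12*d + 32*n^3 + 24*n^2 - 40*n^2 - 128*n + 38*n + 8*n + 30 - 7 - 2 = 432*d^3 + d^2*(-204*n - 426) + d*(-104*n^2 + 358*n + 43) + 32*n^3 - 16*n^2 - 82*n + 21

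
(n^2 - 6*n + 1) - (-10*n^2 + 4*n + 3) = 11*n^2 - 10*n - 2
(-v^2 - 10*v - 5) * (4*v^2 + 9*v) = -4*v^4 - 49*v^3 - 110*v^2 - 45*v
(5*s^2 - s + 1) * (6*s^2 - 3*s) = 30*s^4 - 21*s^3 + 9*s^2 - 3*s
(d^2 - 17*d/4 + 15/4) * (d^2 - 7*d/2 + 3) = d^4 - 31*d^3/4 + 173*d^2/8 - 207*d/8 + 45/4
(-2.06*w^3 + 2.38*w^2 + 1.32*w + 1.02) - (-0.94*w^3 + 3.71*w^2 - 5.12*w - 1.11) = -1.12*w^3 - 1.33*w^2 + 6.44*w + 2.13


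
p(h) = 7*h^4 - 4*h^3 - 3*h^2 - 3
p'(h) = 28*h^3 - 12*h^2 - 6*h = 2*h*(14*h^2 - 6*h - 3)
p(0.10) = -3.03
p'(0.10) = -0.69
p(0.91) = -3.70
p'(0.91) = 5.70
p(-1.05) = 6.83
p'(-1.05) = -39.34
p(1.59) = 18.08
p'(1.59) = 72.67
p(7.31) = 18262.14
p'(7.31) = 10252.21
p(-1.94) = 114.07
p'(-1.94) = -237.96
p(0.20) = -3.14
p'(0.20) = -1.46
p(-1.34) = 23.81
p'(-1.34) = -80.88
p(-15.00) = 367197.00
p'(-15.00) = -97110.00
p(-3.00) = 645.00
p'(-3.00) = -846.00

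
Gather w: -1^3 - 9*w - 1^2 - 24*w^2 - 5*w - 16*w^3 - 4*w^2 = -16*w^3 - 28*w^2 - 14*w - 2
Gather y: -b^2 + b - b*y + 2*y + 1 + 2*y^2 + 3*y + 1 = -b^2 + b + 2*y^2 + y*(5 - b) + 2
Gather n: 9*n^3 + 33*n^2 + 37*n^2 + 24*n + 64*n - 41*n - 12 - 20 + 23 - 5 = 9*n^3 + 70*n^2 + 47*n - 14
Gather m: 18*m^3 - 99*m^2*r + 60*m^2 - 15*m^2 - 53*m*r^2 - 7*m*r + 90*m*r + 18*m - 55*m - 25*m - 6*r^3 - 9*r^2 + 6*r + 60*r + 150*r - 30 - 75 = 18*m^3 + m^2*(45 - 99*r) + m*(-53*r^2 + 83*r - 62) - 6*r^3 - 9*r^2 + 216*r - 105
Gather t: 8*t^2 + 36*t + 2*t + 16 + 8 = 8*t^2 + 38*t + 24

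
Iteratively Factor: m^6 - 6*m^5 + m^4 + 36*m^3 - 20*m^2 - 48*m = (m - 4)*(m^5 - 2*m^4 - 7*m^3 + 8*m^2 + 12*m) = m*(m - 4)*(m^4 - 2*m^3 - 7*m^2 + 8*m + 12) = m*(m - 4)*(m + 1)*(m^3 - 3*m^2 - 4*m + 12) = m*(m - 4)*(m - 2)*(m + 1)*(m^2 - m - 6) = m*(m - 4)*(m - 2)*(m + 1)*(m + 2)*(m - 3)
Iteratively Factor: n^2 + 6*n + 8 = (n + 2)*(n + 4)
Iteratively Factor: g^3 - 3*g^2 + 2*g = (g - 2)*(g^2 - g) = g*(g - 2)*(g - 1)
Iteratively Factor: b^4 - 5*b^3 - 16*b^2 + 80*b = (b)*(b^3 - 5*b^2 - 16*b + 80) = b*(b - 5)*(b^2 - 16) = b*(b - 5)*(b - 4)*(b + 4)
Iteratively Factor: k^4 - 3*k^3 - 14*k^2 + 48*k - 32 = (k - 2)*(k^3 - k^2 - 16*k + 16) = (k - 4)*(k - 2)*(k^2 + 3*k - 4) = (k - 4)*(k - 2)*(k + 4)*(k - 1)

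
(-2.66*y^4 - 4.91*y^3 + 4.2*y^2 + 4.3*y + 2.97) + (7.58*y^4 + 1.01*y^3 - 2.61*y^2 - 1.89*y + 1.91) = 4.92*y^4 - 3.9*y^3 + 1.59*y^2 + 2.41*y + 4.88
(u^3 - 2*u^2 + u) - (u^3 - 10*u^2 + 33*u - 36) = 8*u^2 - 32*u + 36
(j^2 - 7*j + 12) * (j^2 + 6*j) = j^4 - j^3 - 30*j^2 + 72*j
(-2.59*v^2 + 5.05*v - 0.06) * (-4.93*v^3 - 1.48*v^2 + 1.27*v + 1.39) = 12.7687*v^5 - 21.0633*v^4 - 10.4675*v^3 + 2.9022*v^2 + 6.9433*v - 0.0834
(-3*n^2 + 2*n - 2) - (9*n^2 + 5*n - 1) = -12*n^2 - 3*n - 1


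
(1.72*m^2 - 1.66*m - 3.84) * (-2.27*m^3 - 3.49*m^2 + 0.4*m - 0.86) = -3.9044*m^5 - 2.2346*m^4 + 15.1982*m^3 + 11.2584*m^2 - 0.1084*m + 3.3024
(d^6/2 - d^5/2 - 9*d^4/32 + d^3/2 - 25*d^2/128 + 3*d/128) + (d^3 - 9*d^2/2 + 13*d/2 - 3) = d^6/2 - d^5/2 - 9*d^4/32 + 3*d^3/2 - 601*d^2/128 + 835*d/128 - 3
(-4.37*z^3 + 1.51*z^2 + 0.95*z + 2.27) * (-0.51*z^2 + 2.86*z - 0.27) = 2.2287*z^5 - 13.2683*z^4 + 5.014*z^3 + 1.1516*z^2 + 6.2357*z - 0.6129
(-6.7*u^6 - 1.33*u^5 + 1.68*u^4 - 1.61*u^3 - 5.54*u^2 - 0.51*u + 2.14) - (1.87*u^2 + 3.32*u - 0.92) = -6.7*u^6 - 1.33*u^5 + 1.68*u^4 - 1.61*u^3 - 7.41*u^2 - 3.83*u + 3.06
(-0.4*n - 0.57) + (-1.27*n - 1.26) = -1.67*n - 1.83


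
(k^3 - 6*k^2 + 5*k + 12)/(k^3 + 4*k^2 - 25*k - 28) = (k - 3)/(k + 7)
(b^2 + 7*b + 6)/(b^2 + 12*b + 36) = (b + 1)/(b + 6)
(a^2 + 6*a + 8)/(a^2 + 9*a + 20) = (a + 2)/(a + 5)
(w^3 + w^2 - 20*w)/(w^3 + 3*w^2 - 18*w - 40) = w/(w + 2)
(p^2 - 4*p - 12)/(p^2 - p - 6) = (p - 6)/(p - 3)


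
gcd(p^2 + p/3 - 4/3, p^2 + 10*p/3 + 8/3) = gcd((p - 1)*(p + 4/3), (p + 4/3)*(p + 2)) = p + 4/3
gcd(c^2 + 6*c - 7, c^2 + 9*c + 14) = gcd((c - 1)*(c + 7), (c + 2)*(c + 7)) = c + 7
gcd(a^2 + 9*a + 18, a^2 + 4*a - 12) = a + 6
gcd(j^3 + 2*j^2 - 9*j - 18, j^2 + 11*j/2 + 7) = j + 2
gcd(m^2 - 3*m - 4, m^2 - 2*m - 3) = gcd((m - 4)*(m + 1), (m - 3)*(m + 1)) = m + 1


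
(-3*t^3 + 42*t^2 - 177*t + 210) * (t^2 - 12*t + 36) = -3*t^5 + 78*t^4 - 789*t^3 + 3846*t^2 - 8892*t + 7560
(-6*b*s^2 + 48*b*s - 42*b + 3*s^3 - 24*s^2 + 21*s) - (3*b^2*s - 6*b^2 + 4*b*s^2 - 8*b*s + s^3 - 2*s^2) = -3*b^2*s + 6*b^2 - 10*b*s^2 + 56*b*s - 42*b + 2*s^3 - 22*s^2 + 21*s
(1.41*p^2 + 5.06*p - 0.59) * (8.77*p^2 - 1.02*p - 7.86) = 12.3657*p^4 + 42.938*p^3 - 21.4181*p^2 - 39.1698*p + 4.6374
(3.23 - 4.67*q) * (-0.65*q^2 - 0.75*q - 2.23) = 3.0355*q^3 + 1.403*q^2 + 7.9916*q - 7.2029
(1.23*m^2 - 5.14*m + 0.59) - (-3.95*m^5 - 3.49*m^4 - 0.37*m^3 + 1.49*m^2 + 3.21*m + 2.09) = 3.95*m^5 + 3.49*m^4 + 0.37*m^3 - 0.26*m^2 - 8.35*m - 1.5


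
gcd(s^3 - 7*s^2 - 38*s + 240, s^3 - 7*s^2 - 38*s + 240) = s^3 - 7*s^2 - 38*s + 240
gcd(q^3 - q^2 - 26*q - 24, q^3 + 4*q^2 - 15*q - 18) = q + 1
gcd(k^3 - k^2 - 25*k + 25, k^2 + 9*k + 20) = k + 5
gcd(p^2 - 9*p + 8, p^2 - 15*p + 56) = p - 8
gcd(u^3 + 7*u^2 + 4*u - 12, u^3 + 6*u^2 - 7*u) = u - 1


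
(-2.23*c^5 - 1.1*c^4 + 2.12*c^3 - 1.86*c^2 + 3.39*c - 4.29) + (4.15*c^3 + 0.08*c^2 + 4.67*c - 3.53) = -2.23*c^5 - 1.1*c^4 + 6.27*c^3 - 1.78*c^2 + 8.06*c - 7.82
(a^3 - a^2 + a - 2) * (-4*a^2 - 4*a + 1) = -4*a^5 + a^3 + 3*a^2 + 9*a - 2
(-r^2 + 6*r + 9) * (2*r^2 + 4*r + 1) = -2*r^4 + 8*r^3 + 41*r^2 + 42*r + 9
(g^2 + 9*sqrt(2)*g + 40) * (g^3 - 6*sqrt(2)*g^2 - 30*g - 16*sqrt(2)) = g^5 + 3*sqrt(2)*g^4 - 98*g^3 - 526*sqrt(2)*g^2 - 1488*g - 640*sqrt(2)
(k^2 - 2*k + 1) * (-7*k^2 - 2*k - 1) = -7*k^4 + 12*k^3 - 4*k^2 - 1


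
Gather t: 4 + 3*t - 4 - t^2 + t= -t^2 + 4*t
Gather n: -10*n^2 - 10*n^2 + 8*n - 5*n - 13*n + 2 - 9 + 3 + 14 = -20*n^2 - 10*n + 10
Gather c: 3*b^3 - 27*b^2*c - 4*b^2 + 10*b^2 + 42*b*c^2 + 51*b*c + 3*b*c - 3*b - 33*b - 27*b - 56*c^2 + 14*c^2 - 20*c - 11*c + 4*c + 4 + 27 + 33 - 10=3*b^3 + 6*b^2 - 63*b + c^2*(42*b - 42) + c*(-27*b^2 + 54*b - 27) + 54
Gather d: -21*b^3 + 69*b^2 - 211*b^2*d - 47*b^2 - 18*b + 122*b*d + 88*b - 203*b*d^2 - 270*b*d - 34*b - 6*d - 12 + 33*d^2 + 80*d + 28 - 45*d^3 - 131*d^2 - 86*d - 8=-21*b^3 + 22*b^2 + 36*b - 45*d^3 + d^2*(-203*b - 98) + d*(-211*b^2 - 148*b - 12) + 8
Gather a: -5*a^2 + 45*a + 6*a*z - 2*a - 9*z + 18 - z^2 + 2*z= -5*a^2 + a*(6*z + 43) - z^2 - 7*z + 18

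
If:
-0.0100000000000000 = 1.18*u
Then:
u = -0.01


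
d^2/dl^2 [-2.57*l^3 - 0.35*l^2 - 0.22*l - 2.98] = -15.42*l - 0.7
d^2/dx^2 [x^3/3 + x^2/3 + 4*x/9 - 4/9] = 2*x + 2/3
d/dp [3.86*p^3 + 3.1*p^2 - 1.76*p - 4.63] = 11.58*p^2 + 6.2*p - 1.76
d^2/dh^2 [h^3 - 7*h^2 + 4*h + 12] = 6*h - 14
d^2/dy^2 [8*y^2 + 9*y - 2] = 16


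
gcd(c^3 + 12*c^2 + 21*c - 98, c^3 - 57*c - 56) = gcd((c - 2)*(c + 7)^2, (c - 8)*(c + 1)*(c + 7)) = c + 7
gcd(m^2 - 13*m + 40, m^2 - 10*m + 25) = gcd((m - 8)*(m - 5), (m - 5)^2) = m - 5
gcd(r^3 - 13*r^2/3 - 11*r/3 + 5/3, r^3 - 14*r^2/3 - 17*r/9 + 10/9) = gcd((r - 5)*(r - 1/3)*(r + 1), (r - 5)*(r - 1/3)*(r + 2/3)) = r^2 - 16*r/3 + 5/3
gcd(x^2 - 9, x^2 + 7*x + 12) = x + 3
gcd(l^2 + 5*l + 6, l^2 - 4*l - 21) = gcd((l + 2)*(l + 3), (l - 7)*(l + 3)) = l + 3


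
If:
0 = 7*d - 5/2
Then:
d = 5/14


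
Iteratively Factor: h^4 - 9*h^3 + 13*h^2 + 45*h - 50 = (h - 1)*(h^3 - 8*h^2 + 5*h + 50) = (h - 5)*(h - 1)*(h^2 - 3*h - 10) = (h - 5)^2*(h - 1)*(h + 2)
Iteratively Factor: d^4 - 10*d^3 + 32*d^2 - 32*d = (d - 2)*(d^3 - 8*d^2 + 16*d) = (d - 4)*(d - 2)*(d^2 - 4*d) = (d - 4)^2*(d - 2)*(d)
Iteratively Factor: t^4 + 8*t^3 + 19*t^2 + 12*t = (t + 1)*(t^3 + 7*t^2 + 12*t) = (t + 1)*(t + 3)*(t^2 + 4*t) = (t + 1)*(t + 3)*(t + 4)*(t)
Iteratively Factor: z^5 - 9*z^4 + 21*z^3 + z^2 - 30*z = (z + 1)*(z^4 - 10*z^3 + 31*z^2 - 30*z) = (z - 3)*(z + 1)*(z^3 - 7*z^2 + 10*z) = (z - 3)*(z - 2)*(z + 1)*(z^2 - 5*z) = z*(z - 3)*(z - 2)*(z + 1)*(z - 5)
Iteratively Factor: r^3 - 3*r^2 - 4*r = (r - 4)*(r^2 + r) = r*(r - 4)*(r + 1)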